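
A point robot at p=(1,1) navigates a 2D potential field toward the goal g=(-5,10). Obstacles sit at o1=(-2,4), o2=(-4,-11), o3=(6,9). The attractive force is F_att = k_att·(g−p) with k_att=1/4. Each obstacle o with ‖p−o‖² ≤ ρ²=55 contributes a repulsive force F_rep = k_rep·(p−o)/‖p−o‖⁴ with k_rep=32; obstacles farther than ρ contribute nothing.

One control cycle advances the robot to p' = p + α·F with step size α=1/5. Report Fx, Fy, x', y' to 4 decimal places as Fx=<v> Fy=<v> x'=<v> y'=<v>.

F_att = 1/4·(g−p) = 1/4·(-6,9) = (-1.5000,2.2500)
o1: d²=18 ≤ ρ²=55; F_rep = 32·(3,-3)/18² = (0.2963,-0.2963)
o2: d²=169 > ρ²=55 → inactive
o3: d²=89 > ρ²=55 → inactive
F = F_att + ΣF_rep = (-1.2037,1.9537)
p' = p + 1/5·F = (0.7593,1.3907)

Fx=-1.2037 Fy=1.9537 x'=0.7593 y'=1.3907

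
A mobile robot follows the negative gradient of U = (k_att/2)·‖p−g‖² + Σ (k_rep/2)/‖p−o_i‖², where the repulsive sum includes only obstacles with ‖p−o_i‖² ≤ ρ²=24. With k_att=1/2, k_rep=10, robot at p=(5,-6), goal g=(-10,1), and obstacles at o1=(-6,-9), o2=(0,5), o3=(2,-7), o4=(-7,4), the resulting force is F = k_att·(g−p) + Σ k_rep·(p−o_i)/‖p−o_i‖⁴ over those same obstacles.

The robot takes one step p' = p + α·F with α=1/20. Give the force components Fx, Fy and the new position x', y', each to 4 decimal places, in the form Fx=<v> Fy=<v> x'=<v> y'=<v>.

F_att = 1/2·(g−p) = 1/2·(-15,7) = (-7.5000,3.5000)
o1: d²=130 > ρ²=24 → inactive
o2: d²=146 > ρ²=24 → inactive
o3: d²=10 ≤ ρ²=24; F_rep = 10·(3,1)/10² = (0.3000,0.1000)
o4: d²=244 > ρ²=24 → inactive
F = F_att + ΣF_rep = (-7.2000,3.6000)
p' = p + 1/20·F = (4.6400,-5.8200)

Fx=-7.2000 Fy=3.6000 x'=4.6400 y'=-5.8200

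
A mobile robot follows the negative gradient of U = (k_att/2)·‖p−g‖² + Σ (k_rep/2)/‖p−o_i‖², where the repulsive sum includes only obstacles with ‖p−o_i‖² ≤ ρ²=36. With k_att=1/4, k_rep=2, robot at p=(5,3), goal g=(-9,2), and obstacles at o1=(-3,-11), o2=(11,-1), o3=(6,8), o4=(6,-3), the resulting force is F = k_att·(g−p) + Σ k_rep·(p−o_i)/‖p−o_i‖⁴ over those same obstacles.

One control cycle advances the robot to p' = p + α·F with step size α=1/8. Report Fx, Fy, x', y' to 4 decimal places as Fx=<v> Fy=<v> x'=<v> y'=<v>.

Fx=-3.5030 Fy=-0.2648 x'=4.5621 y'=2.9669

F_att = 1/4·(g−p) = 1/4·(-14,-1) = (-3.5000,-0.2500)
o1: d²=260 > ρ²=36 → inactive
o2: d²=52 > ρ²=36 → inactive
o3: d²=26 ≤ ρ²=36; F_rep = 2·(-1,-5)/26² = (-0.0030,-0.0148)
o4: d²=37 > ρ²=36 → inactive
F = F_att + ΣF_rep = (-3.5030,-0.2648)
p' = p + 1/8·F = (4.5621,2.9669)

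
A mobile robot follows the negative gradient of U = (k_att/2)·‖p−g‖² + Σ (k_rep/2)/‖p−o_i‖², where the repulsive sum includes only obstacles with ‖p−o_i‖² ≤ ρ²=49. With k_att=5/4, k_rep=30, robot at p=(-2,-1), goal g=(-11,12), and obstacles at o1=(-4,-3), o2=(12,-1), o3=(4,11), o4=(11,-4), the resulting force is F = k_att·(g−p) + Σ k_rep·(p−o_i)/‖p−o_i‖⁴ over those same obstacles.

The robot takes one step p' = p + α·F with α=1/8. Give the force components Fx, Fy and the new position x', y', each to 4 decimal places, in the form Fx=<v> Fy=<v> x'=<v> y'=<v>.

Fx=-10.3125 Fy=17.1875 x'=-3.2891 y'=1.1484

F_att = 5/4·(g−p) = 5/4·(-9,13) = (-11.2500,16.2500)
o1: d²=8 ≤ ρ²=49; F_rep = 30·(2,2)/8² = (0.9375,0.9375)
o2: d²=196 > ρ²=49 → inactive
o3: d²=180 > ρ²=49 → inactive
o4: d²=178 > ρ²=49 → inactive
F = F_att + ΣF_rep = (-10.3125,17.1875)
p' = p + 1/8·F = (-3.2891,1.1484)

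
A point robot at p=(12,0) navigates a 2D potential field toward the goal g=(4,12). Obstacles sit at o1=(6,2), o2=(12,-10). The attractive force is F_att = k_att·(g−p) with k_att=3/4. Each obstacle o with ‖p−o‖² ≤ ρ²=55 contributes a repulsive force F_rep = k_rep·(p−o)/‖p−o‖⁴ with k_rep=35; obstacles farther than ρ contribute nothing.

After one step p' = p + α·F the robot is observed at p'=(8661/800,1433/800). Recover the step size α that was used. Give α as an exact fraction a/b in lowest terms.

α = 1/5

F_att = 3/4·(g−p) = 3/4·(-8,12) = (-6.0000,9.0000)
o1: d²=40 ≤ ρ²=55; F_rep = 35·(6,-2)/40² = (0.1313,-0.0437)
o2: d²=100 > ρ²=55 → inactive
F = F_att + ΣF_rep = (-5.8688,8.9563)
Δp = p'−p = (-1.1738,1.7913); α = Δx/Fx = (-939/800) / (-939/160) = 1/5
check: Δy/Fy = (1433/800) / (1433/160) = 1/5 ✓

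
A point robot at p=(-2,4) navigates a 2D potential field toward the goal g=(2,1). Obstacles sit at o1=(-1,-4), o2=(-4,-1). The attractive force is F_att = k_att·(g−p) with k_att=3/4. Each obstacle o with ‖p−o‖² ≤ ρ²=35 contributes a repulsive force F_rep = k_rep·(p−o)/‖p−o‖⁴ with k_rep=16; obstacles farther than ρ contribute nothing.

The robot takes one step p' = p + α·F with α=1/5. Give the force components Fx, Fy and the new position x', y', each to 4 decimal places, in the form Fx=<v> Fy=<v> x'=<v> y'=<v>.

Fx=3.0380 Fy=-2.1549 x'=-1.3924 y'=3.5690

F_att = 3/4·(g−p) = 3/4·(4,-3) = (3.0000,-2.2500)
o1: d²=65 > ρ²=35 → inactive
o2: d²=29 ≤ ρ²=35; F_rep = 16·(2,5)/29² = (0.0380,0.0951)
F = F_att + ΣF_rep = (3.0380,-2.1549)
p' = p + 1/5·F = (-1.3924,3.5690)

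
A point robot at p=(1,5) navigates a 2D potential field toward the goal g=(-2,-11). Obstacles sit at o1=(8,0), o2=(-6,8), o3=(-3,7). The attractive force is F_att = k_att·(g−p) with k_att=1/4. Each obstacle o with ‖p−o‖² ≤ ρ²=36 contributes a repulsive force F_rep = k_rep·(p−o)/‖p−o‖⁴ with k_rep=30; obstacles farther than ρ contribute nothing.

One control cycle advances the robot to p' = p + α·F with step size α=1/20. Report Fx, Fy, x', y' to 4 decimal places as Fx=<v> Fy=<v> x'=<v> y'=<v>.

F_att = 1/4·(g−p) = 1/4·(-3,-16) = (-0.7500,-4.0000)
o1: d²=74 > ρ²=36 → inactive
o2: d²=58 > ρ²=36 → inactive
o3: d²=20 ≤ ρ²=36; F_rep = 30·(4,-2)/20² = (0.3000,-0.1500)
F = F_att + ΣF_rep = (-0.4500,-4.1500)
p' = p + 1/20·F = (0.9775,4.7925)

Fx=-0.4500 Fy=-4.1500 x'=0.9775 y'=4.7925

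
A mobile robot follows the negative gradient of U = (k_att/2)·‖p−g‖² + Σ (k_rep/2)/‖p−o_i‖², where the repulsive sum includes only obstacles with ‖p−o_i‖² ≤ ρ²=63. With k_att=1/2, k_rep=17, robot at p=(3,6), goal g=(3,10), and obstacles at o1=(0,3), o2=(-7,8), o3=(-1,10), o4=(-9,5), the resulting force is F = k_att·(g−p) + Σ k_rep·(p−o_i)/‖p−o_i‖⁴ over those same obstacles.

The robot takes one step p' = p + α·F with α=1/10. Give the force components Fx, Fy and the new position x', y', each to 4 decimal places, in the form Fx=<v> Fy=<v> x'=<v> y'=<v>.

Fx=0.2238 Fy=2.0910 x'=3.0224 y'=6.2091

F_att = 1/2·(g−p) = 1/2·(0,4) = (0.0000,2.0000)
o1: d²=18 ≤ ρ²=63; F_rep = 17·(3,3)/18² = (0.1574,0.1574)
o2: d²=104 > ρ²=63 → inactive
o3: d²=32 ≤ ρ²=63; F_rep = 17·(4,-4)/32² = (0.0664,-0.0664)
o4: d²=145 > ρ²=63 → inactive
F = F_att + ΣF_rep = (0.2238,2.0910)
p' = p + 1/10·F = (3.0224,6.2091)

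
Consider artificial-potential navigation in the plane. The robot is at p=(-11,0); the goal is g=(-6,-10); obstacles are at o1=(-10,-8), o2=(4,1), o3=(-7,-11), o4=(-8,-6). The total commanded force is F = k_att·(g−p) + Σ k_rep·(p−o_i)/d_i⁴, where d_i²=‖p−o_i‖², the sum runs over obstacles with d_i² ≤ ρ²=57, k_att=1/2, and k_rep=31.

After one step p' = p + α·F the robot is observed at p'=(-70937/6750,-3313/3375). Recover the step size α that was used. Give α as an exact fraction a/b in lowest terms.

F_att = 1/2·(g−p) = 1/2·(5,-10) = (2.5000,-5.0000)
o1: d²=65 > ρ²=57 → inactive
o2: d²=226 > ρ²=57 → inactive
o3: d²=137 > ρ²=57 → inactive
o4: d²=45 ≤ ρ²=57; F_rep = 31·(-3,6)/45² = (-0.0459,0.0919)
F = F_att + ΣF_rep = (2.4541,-4.9081)
Δp = p'−p = (0.4908,-0.9816); α = Δx/Fx = (3313/6750) / (3313/1350) = 1/5
check: Δy/Fy = (-3313/3375) / (-3313/675) = 1/5 ✓

α = 1/5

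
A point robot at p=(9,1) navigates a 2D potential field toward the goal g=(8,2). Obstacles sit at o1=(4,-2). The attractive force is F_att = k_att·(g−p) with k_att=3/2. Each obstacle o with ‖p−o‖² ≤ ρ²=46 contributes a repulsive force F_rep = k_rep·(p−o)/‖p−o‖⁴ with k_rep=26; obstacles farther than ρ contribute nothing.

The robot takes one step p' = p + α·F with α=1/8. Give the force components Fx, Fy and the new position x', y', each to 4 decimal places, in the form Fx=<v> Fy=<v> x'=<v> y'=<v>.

F_att = 3/2·(g−p) = 3/2·(-1,1) = (-1.5000,1.5000)
o1: d²=34 ≤ ρ²=46; F_rep = 26·(5,3)/34² = (0.1125,0.0675)
F = F_att + ΣF_rep = (-1.3875,1.5675)
p' = p + 1/8·F = (8.8266,1.1959)

Fx=-1.3875 Fy=1.5675 x'=8.8266 y'=1.1959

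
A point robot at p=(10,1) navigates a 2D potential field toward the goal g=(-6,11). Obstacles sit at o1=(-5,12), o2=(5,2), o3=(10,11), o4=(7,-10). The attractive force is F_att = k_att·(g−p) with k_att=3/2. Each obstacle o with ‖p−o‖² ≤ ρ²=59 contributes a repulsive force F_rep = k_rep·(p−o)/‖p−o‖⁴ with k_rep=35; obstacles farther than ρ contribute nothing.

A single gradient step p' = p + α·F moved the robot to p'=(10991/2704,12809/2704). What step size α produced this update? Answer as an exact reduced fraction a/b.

α = 1/4

F_att = 3/2·(g−p) = 3/2·(-16,10) = (-24.0000,15.0000)
o1: d²=346 > ρ²=59 → inactive
o2: d²=26 ≤ ρ²=59; F_rep = 35·(5,-1)/26² = (0.2589,-0.0518)
o3: d²=100 > ρ²=59 → inactive
o4: d²=130 > ρ²=59 → inactive
F = F_att + ΣF_rep = (-23.7411,14.9482)
Δp = p'−p = (-5.9353,3.7371); α = Δx/Fx = (-16049/2704) / (-16049/676) = 1/4
check: Δy/Fy = (10105/2704) / (10105/676) = 1/4 ✓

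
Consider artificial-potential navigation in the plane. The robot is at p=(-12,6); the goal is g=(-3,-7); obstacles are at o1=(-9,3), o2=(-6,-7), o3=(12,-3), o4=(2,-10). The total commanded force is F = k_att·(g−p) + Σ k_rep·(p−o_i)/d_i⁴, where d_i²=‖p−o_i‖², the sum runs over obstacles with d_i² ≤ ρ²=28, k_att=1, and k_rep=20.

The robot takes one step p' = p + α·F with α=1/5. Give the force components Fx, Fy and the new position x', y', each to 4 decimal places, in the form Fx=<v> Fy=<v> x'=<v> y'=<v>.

Fx=8.8148 Fy=-12.8148 x'=-10.2370 y'=3.4370

F_att = 1·(g−p) = 1·(9,-13) = (9.0000,-13.0000)
o1: d²=18 ≤ ρ²=28; F_rep = 20·(-3,3)/18² = (-0.1852,0.1852)
o2: d²=205 > ρ²=28 → inactive
o3: d²=657 > ρ²=28 → inactive
o4: d²=452 > ρ²=28 → inactive
F = F_att + ΣF_rep = (8.8148,-12.8148)
p' = p + 1/5·F = (-10.2370,3.4370)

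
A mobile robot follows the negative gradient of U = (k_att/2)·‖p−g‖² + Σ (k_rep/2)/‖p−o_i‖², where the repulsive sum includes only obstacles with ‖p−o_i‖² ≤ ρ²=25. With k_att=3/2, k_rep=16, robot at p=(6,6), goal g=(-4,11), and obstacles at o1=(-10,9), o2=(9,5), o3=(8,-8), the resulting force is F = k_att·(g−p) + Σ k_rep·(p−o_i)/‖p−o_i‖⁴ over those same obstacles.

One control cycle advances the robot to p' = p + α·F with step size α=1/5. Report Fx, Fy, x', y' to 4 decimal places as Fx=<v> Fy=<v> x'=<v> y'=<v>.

Fx=-15.4800 Fy=7.6600 x'=2.9040 y'=7.5320

F_att = 3/2·(g−p) = 3/2·(-10,5) = (-15.0000,7.5000)
o1: d²=265 > ρ²=25 → inactive
o2: d²=10 ≤ ρ²=25; F_rep = 16·(-3,1)/10² = (-0.4800,0.1600)
o3: d²=200 > ρ²=25 → inactive
F = F_att + ΣF_rep = (-15.4800,7.6600)
p' = p + 1/5·F = (2.9040,7.5320)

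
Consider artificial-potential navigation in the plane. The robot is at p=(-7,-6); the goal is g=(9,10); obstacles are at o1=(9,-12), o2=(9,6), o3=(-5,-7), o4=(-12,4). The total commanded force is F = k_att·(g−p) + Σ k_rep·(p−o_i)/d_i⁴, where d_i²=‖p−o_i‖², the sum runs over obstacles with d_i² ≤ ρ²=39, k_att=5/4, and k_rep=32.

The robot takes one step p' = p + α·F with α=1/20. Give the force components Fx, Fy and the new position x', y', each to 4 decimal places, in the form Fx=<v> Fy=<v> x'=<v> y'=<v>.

Fx=17.4400 Fy=21.2800 x'=-6.1280 y'=-4.9360

F_att = 5/4·(g−p) = 5/4·(16,16) = (20.0000,20.0000)
o1: d²=292 > ρ²=39 → inactive
o2: d²=400 > ρ²=39 → inactive
o3: d²=5 ≤ ρ²=39; F_rep = 32·(-2,1)/5² = (-2.5600,1.2800)
o4: d²=125 > ρ²=39 → inactive
F = F_att + ΣF_rep = (17.4400,21.2800)
p' = p + 1/20·F = (-6.1280,-4.9360)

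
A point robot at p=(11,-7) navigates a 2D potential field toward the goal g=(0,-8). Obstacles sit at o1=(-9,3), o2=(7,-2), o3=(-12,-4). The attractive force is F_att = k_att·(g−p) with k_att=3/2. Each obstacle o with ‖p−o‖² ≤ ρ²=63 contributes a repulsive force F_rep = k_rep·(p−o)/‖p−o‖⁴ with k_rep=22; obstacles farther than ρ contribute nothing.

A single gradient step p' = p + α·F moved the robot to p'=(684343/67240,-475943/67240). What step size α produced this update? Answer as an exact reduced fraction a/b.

α = 1/20

F_att = 3/2·(g−p) = 3/2·(-11,-1) = (-16.5000,-1.5000)
o1: d²=500 > ρ²=63 → inactive
o2: d²=41 ≤ ρ²=63; F_rep = 22·(4,-5)/41² = (0.0523,-0.0654)
o3: d²=538 > ρ²=63 → inactive
F = F_att + ΣF_rep = (-16.4477,-1.5654)
Δp = p'−p = (-0.8224,-0.0783); α = Δx/Fx = (-55297/67240) / (-55297/3362) = 1/20
check: Δy/Fy = (-5263/67240) / (-5263/3362) = 1/20 ✓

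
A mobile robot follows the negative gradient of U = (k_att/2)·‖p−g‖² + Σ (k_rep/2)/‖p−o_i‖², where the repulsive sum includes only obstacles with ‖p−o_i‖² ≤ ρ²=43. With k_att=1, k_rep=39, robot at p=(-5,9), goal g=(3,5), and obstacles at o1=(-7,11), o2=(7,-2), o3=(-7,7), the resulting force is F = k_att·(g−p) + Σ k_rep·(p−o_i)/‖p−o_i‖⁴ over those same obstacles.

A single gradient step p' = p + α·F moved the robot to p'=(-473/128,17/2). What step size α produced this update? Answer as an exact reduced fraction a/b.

F_att = 1·(g−p) = 1·(8,-4) = (8.0000,-4.0000)
o1: d²=8 ≤ ρ²=43; F_rep = 39·(2,-2)/8² = (1.2188,-1.2188)
o2: d²=265 > ρ²=43 → inactive
o3: d²=8 ≤ ρ²=43; F_rep = 39·(2,2)/8² = (1.2188,1.2188)
F = F_att + ΣF_rep = (10.4375,-4.0000)
Δp = p'−p = (1.3047,-0.5000); α = Δx/Fx = (167/128) / (167/16) = 1/8
check: Δy/Fy = (-1/2) / (-4) = 1/8 ✓

α = 1/8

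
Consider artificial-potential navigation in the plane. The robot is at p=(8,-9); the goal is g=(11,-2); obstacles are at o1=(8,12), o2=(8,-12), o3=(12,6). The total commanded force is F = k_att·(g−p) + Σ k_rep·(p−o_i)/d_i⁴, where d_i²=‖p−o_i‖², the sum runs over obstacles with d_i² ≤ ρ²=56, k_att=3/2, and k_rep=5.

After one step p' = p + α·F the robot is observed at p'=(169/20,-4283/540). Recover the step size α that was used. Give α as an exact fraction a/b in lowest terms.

α = 1/10

F_att = 3/2·(g−p) = 3/2·(3,7) = (4.5000,10.5000)
o1: d²=441 > ρ²=56 → inactive
o2: d²=9 ≤ ρ²=56; F_rep = 5·(0,3)/9² = (0.0000,0.1852)
o3: d²=241 > ρ²=56 → inactive
F = F_att + ΣF_rep = (4.5000,10.6852)
Δp = p'−p = (0.4500,1.0685); α = Δx/Fx = (9/20) / (9/2) = 1/10
check: Δy/Fy = (577/540) / (577/54) = 1/10 ✓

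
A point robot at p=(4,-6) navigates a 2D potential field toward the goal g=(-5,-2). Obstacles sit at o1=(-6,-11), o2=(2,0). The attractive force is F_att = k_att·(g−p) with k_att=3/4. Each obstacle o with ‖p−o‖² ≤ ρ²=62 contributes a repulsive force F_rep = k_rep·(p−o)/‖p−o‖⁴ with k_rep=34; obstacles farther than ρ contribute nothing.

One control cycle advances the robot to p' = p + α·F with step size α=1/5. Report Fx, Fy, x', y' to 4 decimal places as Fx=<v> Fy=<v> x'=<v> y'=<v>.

Fx=-6.7075 Fy=2.8725 x'=2.6585 y'=-5.4255

F_att = 3/4·(g−p) = 3/4·(-9,4) = (-6.7500,3.0000)
o1: d²=125 > ρ²=62 → inactive
o2: d²=40 ≤ ρ²=62; F_rep = 34·(2,-6)/40² = (0.0425,-0.1275)
F = F_att + ΣF_rep = (-6.7075,2.8725)
p' = p + 1/5·F = (2.6585,-5.4255)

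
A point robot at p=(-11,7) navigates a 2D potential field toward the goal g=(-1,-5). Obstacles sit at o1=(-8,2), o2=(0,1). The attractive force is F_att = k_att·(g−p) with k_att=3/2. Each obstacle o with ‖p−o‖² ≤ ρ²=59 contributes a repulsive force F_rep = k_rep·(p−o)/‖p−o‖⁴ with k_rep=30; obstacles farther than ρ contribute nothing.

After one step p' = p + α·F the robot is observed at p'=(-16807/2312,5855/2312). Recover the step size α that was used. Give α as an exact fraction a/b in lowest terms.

α = 1/4

F_att = 3/2·(g−p) = 3/2·(10,-12) = (15.0000,-18.0000)
o1: d²=34 ≤ ρ²=59; F_rep = 30·(-3,5)/34² = (-0.0779,0.1298)
o2: d²=157 > ρ²=59 → inactive
F = F_att + ΣF_rep = (14.9221,-17.8702)
Δp = p'−p = (3.7305,-4.4676); α = Δx/Fx = (8625/2312) / (8625/578) = 1/4
check: Δy/Fy = (-10329/2312) / (-10329/578) = 1/4 ✓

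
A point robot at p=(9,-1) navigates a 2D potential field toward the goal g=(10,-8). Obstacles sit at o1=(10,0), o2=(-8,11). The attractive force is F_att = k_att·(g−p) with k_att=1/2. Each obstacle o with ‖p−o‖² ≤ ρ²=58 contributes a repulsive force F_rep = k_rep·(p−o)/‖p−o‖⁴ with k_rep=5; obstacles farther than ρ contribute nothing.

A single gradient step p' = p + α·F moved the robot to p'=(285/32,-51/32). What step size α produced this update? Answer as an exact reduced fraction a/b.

F_att = 1/2·(g−p) = 1/2·(1,-7) = (0.5000,-3.5000)
o1: d²=2 ≤ ρ²=58; F_rep = 5·(-1,-1)/2² = (-1.2500,-1.2500)
o2: d²=433 > ρ²=58 → inactive
F = F_att + ΣF_rep = (-0.7500,-4.7500)
Δp = p'−p = (-0.0938,-0.5938); α = Δx/Fx = (-3/32) / (-3/4) = 1/8
check: Δy/Fy = (-19/32) / (-19/4) = 1/8 ✓

α = 1/8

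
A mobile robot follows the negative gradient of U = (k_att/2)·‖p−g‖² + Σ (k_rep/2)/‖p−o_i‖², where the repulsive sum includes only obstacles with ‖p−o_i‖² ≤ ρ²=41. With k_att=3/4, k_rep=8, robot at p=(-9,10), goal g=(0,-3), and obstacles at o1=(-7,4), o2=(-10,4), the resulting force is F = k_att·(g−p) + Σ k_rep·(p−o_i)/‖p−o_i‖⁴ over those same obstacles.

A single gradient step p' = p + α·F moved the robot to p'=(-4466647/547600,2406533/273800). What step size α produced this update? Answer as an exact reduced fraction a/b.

F_att = 3/4·(g−p) = 3/4·(9,-13) = (6.7500,-9.7500)
o1: d²=40 ≤ ρ²=41; F_rep = 8·(-2,6)/40² = (-0.0100,0.0300)
o2: d²=37 ≤ ρ²=41; F_rep = 8·(1,6)/37² = (0.0058,0.0351)
F = F_att + ΣF_rep = (6.7458,-9.6849)
Δp = p'−p = (0.8432,-1.2106); α = Δx/Fx = (461753/547600) / (461753/68450) = 1/8
check: Δy/Fy = (-331467/273800) / (-331467/34225) = 1/8 ✓

α = 1/8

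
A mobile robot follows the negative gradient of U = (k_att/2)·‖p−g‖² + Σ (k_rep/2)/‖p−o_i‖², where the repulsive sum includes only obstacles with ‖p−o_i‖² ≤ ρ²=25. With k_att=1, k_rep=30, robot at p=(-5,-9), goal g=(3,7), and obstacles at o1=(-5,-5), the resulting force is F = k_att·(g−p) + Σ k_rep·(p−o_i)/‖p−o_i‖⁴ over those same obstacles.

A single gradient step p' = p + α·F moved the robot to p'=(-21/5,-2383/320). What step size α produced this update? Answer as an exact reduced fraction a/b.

F_att = 1·(g−p) = 1·(8,16) = (8.0000,16.0000)
o1: d²=16 ≤ ρ²=25; F_rep = 30·(0,-4)/16² = (0.0000,-0.4688)
F = F_att + ΣF_rep = (8.0000,15.5312)
Δp = p'−p = (0.8000,1.5531); α = Δx/Fx = (4/5) / (8) = 1/10
check: Δy/Fy = (497/320) / (497/32) = 1/10 ✓

α = 1/10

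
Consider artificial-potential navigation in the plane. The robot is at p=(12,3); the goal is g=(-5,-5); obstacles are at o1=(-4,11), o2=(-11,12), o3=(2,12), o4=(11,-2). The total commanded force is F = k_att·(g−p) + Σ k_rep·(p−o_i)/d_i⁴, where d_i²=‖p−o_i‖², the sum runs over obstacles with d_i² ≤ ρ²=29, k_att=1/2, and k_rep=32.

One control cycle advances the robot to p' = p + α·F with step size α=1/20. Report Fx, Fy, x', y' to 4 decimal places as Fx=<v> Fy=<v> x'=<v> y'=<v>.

Fx=-8.4527 Fy=-3.7633 x'=11.5774 y'=2.8118

F_att = 1/2·(g−p) = 1/2·(-17,-8) = (-8.5000,-4.0000)
o1: d²=320 > ρ²=29 → inactive
o2: d²=610 > ρ²=29 → inactive
o3: d²=181 > ρ²=29 → inactive
o4: d²=26 ≤ ρ²=29; F_rep = 32·(1,5)/26² = (0.0473,0.2367)
F = F_att + ΣF_rep = (-8.4527,-3.7633)
p' = p + 1/20·F = (11.5774,2.8118)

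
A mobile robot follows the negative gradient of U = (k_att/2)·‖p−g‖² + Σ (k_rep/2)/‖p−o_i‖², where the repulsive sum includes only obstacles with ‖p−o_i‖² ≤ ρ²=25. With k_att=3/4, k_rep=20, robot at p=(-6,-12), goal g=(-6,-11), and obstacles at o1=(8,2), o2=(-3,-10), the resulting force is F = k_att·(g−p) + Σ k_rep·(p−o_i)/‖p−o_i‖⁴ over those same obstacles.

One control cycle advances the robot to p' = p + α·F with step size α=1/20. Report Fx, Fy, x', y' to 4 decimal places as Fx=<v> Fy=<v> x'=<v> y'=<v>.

Fx=-0.3550 Fy=0.5133 x'=-6.0178 y'=-11.9743

F_att = 3/4·(g−p) = 3/4·(0,1) = (0.0000,0.7500)
o1: d²=392 > ρ²=25 → inactive
o2: d²=13 ≤ ρ²=25; F_rep = 20·(-3,-2)/13² = (-0.3550,-0.2367)
F = F_att + ΣF_rep = (-0.3550,0.5133)
p' = p + 1/20·F = (-6.0178,-11.9743)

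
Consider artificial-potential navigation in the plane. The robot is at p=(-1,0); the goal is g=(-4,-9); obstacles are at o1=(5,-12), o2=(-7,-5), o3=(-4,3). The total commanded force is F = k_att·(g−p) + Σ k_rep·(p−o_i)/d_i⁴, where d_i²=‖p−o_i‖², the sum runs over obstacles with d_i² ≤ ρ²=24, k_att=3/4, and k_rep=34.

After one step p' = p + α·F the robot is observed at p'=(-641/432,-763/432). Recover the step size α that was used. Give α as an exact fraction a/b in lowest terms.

F_att = 3/4·(g−p) = 3/4·(-3,-9) = (-2.2500,-6.7500)
o1: d²=180 > ρ²=24 → inactive
o2: d²=61 > ρ²=24 → inactive
o3: d²=18 ≤ ρ²=24; F_rep = 34·(3,-3)/18² = (0.3148,-0.3148)
F = F_att + ΣF_rep = (-1.9352,-7.0648)
Δp = p'−p = (-0.4838,-1.7662); α = Δx/Fx = (-209/432) / (-209/108) = 1/4
check: Δy/Fy = (-763/432) / (-763/108) = 1/4 ✓

α = 1/4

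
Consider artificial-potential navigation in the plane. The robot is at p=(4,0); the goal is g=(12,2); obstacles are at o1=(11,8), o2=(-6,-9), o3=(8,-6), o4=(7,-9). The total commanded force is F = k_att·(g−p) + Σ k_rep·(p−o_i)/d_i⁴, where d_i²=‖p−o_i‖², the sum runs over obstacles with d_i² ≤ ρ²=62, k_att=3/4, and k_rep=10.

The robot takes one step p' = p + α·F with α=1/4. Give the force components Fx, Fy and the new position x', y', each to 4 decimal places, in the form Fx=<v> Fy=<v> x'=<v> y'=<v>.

Fx=5.9852 Fy=1.5222 x'=5.4963 y'=0.3805

F_att = 3/4·(g−p) = 3/4·(8,2) = (6.0000,1.5000)
o1: d²=113 > ρ²=62 → inactive
o2: d²=181 > ρ²=62 → inactive
o3: d²=52 ≤ ρ²=62; F_rep = 10·(-4,6)/52² = (-0.0148,0.0222)
o4: d²=90 > ρ²=62 → inactive
F = F_att + ΣF_rep = (5.9852,1.5222)
p' = p + 1/4·F = (5.4963,0.3805)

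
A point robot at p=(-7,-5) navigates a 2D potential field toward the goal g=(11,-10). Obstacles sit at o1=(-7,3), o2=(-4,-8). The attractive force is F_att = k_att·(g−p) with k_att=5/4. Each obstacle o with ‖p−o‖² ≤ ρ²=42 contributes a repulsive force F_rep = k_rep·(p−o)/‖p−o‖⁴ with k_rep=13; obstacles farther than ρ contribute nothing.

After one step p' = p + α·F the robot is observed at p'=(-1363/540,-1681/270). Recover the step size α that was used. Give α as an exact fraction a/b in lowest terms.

F_att = 5/4·(g−p) = 5/4·(18,-5) = (22.5000,-6.2500)
o1: d²=64 > ρ²=42 → inactive
o2: d²=18 ≤ ρ²=42; F_rep = 13·(-3,3)/18² = (-0.1204,0.1204)
F = F_att + ΣF_rep = (22.3796,-6.1296)
Δp = p'−p = (4.4759,-1.2259); α = Δx/Fx = (2417/540) / (2417/108) = 1/5
check: Δy/Fy = (-331/270) / (-331/54) = 1/5 ✓

α = 1/5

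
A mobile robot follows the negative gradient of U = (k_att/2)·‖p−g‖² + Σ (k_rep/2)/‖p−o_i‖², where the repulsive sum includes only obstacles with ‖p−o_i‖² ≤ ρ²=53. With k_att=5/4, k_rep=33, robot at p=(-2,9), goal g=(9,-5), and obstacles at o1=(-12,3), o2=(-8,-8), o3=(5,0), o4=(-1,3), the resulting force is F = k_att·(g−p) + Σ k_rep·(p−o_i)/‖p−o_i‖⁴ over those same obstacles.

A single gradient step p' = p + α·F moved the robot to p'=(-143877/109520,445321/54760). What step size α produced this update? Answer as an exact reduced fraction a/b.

α = 1/20

F_att = 5/4·(g−p) = 5/4·(11,-14) = (13.7500,-17.5000)
o1: d²=136 > ρ²=53 → inactive
o2: d²=325 > ρ²=53 → inactive
o3: d²=130 > ρ²=53 → inactive
o4: d²=37 ≤ ρ²=53; F_rep = 33·(-1,6)/37² = (-0.0241,0.1446)
F = F_att + ΣF_rep = (13.7259,-17.3554)
Δp = p'−p = (0.6863,-0.8678); α = Δx/Fx = (75163/109520) / (75163/5476) = 1/20
check: Δy/Fy = (-47519/54760) / (-47519/2738) = 1/20 ✓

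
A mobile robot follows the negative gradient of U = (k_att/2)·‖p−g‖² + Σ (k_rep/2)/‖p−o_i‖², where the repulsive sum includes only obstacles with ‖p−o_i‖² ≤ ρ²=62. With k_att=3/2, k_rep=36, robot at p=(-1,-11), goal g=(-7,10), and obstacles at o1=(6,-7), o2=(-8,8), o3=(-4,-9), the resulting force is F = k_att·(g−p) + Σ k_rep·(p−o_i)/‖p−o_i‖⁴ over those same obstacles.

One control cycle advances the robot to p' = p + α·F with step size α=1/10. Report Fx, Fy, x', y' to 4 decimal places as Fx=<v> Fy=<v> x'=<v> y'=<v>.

Fx=-8.3609 Fy=31.0740 x'=-1.8361 y'=-7.8926

F_att = 3/2·(g−p) = 3/2·(-6,21) = (-9.0000,31.5000)
o1: d²=65 > ρ²=62 → inactive
o2: d²=410 > ρ²=62 → inactive
o3: d²=13 ≤ ρ²=62; F_rep = 36·(3,-2)/13² = (0.6391,-0.4260)
F = F_att + ΣF_rep = (-8.3609,31.0740)
p' = p + 1/10·F = (-1.8361,-7.8926)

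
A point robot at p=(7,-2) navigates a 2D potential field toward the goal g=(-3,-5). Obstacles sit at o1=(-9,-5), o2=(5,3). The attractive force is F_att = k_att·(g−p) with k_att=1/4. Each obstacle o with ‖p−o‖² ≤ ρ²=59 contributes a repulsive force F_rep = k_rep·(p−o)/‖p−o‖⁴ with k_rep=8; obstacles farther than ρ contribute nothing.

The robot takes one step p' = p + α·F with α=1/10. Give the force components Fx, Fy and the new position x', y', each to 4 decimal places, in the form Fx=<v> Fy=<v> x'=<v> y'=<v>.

F_att = 1/4·(g−p) = 1/4·(-10,-3) = (-2.5000,-0.7500)
o1: d²=265 > ρ²=59 → inactive
o2: d²=29 ≤ ρ²=59; F_rep = 8·(2,-5)/29² = (0.0190,-0.0476)
F = F_att + ΣF_rep = (-2.4810,-0.7976)
p' = p + 1/10·F = (6.7519,-2.0798)

Fx=-2.4810 Fy=-0.7976 x'=6.7519 y'=-2.0798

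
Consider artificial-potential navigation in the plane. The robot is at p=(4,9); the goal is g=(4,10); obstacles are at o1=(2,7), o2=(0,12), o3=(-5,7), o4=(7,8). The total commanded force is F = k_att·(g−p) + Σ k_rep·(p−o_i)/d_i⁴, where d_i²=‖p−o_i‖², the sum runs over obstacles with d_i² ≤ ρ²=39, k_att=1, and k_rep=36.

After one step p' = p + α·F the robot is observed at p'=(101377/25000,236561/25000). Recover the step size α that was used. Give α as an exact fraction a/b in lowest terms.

F_att = 1·(g−p) = 1·(0,1) = (0.0000,1.0000)
o1: d²=8 ≤ ρ²=39; F_rep = 36·(2,2)/8² = (1.1250,1.1250)
o2: d²=25 ≤ ρ²=39; F_rep = 36·(4,-3)/25² = (0.2304,-0.1728)
o3: d²=85 > ρ²=39 → inactive
o4: d²=10 ≤ ρ²=39; F_rep = 36·(-3,1)/10² = (-1.0800,0.3600)
F = F_att + ΣF_rep = (0.2754,2.3122)
Δp = p'−p = (0.0551,0.4624); α = Δx/Fx = (1377/25000) / (1377/5000) = 1/5
check: Δy/Fy = (11561/25000) / (11561/5000) = 1/5 ✓

α = 1/5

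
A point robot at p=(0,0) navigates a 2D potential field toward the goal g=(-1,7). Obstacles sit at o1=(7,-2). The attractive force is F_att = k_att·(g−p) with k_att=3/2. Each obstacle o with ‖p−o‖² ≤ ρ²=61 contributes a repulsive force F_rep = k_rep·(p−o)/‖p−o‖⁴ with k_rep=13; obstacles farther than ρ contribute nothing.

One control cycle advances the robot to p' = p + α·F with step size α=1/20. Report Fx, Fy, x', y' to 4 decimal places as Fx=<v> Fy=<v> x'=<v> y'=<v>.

Fx=-1.5324 Fy=10.5093 x'=-0.0766 y'=0.5255

F_att = 3/2·(g−p) = 3/2·(-1,7) = (-1.5000,10.5000)
o1: d²=53 ≤ ρ²=61; F_rep = 13·(-7,2)/53² = (-0.0324,0.0093)
F = F_att + ΣF_rep = (-1.5324,10.5093)
p' = p + 1/20·F = (-0.0766,0.5255)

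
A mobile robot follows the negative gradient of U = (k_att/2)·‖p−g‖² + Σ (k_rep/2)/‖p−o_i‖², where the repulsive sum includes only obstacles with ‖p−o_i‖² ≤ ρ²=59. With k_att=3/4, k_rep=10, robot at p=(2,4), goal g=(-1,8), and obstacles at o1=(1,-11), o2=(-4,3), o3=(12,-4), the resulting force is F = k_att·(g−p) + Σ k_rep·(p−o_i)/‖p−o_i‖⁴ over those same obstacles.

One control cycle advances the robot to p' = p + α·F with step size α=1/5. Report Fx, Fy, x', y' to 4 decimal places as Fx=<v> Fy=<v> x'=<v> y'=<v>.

F_att = 3/4·(g−p) = 3/4·(-3,4) = (-2.2500,3.0000)
o1: d²=226 > ρ²=59 → inactive
o2: d²=37 ≤ ρ²=59; F_rep = 10·(6,1)/37² = (0.0438,0.0073)
o3: d²=164 > ρ²=59 → inactive
F = F_att + ΣF_rep = (-2.2062,3.0073)
p' = p + 1/5·F = (1.5588,4.6015)

Fx=-2.2062 Fy=3.0073 x'=1.5588 y'=4.6015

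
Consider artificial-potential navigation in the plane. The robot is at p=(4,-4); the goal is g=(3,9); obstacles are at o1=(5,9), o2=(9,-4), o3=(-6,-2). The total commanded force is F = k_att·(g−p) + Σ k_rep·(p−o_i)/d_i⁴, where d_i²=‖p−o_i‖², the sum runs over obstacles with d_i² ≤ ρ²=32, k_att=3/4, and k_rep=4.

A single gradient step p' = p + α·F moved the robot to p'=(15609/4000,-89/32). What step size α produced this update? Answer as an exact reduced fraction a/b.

α = 1/8

F_att = 3/4·(g−p) = 3/4·(-1,13) = (-0.7500,9.7500)
o1: d²=170 > ρ²=32 → inactive
o2: d²=25 ≤ ρ²=32; F_rep = 4·(-5,0)/25² = (-0.0320,0.0000)
o3: d²=104 > ρ²=32 → inactive
F = F_att + ΣF_rep = (-0.7820,9.7500)
Δp = p'−p = (-0.0978,1.2188); α = Δx/Fx = (-391/4000) / (-391/500) = 1/8
check: Δy/Fy = (39/32) / (39/4) = 1/8 ✓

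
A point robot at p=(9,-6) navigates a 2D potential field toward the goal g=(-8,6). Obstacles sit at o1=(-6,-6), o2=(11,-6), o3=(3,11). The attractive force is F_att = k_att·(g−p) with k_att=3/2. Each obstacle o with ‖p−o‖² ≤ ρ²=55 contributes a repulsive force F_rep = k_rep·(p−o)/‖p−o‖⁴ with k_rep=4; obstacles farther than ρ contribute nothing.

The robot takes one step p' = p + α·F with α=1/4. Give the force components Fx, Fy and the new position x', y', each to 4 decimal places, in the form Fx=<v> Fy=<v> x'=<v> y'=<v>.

F_att = 3/2·(g−p) = 3/2·(-17,12) = (-25.5000,18.0000)
o1: d²=225 > ρ²=55 → inactive
o2: d²=4 ≤ ρ²=55; F_rep = 4·(-2,0)/4² = (-0.5000,0.0000)
o3: d²=325 > ρ²=55 → inactive
F = F_att + ΣF_rep = (-26.0000,18.0000)
p' = p + 1/4·F = (2.5000,-1.5000)

Fx=-26.0000 Fy=18.0000 x'=2.5000 y'=-1.5000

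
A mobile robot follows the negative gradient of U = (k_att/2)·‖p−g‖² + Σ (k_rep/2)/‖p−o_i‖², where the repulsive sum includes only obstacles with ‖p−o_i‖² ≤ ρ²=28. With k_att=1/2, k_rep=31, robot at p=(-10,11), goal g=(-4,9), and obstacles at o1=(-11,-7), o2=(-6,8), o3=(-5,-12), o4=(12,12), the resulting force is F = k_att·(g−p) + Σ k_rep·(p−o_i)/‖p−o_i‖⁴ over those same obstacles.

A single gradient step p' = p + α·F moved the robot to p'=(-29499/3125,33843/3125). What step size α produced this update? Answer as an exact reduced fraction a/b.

α = 1/5

F_att = 1/2·(g−p) = 1/2·(6,-2) = (3.0000,-1.0000)
o1: d²=325 > ρ²=28 → inactive
o2: d²=25 ≤ ρ²=28; F_rep = 31·(-4,3)/25² = (-0.1984,0.1488)
o3: d²=554 > ρ²=28 → inactive
o4: d²=485 > ρ²=28 → inactive
F = F_att + ΣF_rep = (2.8016,-0.8512)
Δp = p'−p = (0.5603,-0.1702); α = Δx/Fx = (1751/3125) / (1751/625) = 1/5
check: Δy/Fy = (-532/3125) / (-532/625) = 1/5 ✓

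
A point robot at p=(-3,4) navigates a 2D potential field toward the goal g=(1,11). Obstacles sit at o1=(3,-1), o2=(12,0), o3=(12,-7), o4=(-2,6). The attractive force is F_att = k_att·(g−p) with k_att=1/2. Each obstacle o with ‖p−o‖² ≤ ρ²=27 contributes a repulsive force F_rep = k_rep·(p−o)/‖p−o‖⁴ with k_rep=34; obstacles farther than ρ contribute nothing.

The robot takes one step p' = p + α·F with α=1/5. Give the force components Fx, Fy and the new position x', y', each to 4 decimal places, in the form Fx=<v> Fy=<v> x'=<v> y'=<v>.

F_att = 1/2·(g−p) = 1/2·(4,7) = (2.0000,3.5000)
o1: d²=61 > ρ²=27 → inactive
o2: d²=241 > ρ²=27 → inactive
o3: d²=346 > ρ²=27 → inactive
o4: d²=5 ≤ ρ²=27; F_rep = 34·(-1,-2)/5² = (-1.3600,-2.7200)
F = F_att + ΣF_rep = (0.6400,0.7800)
p' = p + 1/5·F = (-2.8720,4.1560)

Fx=0.6400 Fy=0.7800 x'=-2.8720 y'=4.1560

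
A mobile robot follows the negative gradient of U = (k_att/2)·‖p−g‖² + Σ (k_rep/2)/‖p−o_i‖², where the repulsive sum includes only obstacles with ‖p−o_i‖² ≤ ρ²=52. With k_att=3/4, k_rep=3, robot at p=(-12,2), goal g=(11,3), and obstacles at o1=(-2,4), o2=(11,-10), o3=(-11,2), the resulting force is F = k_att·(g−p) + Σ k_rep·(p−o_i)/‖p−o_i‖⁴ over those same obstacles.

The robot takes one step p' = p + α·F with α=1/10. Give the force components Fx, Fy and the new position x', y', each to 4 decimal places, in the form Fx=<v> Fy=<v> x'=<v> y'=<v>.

Fx=14.2500 Fy=0.7500 x'=-10.5750 y'=2.0750

F_att = 3/4·(g−p) = 3/4·(23,1) = (17.2500,0.7500)
o1: d²=104 > ρ²=52 → inactive
o2: d²=673 > ρ²=52 → inactive
o3: d²=1 ≤ ρ²=52; F_rep = 3·(-1,0)/1² = (-3.0000,0.0000)
F = F_att + ΣF_rep = (14.2500,0.7500)
p' = p + 1/10·F = (-10.5750,2.0750)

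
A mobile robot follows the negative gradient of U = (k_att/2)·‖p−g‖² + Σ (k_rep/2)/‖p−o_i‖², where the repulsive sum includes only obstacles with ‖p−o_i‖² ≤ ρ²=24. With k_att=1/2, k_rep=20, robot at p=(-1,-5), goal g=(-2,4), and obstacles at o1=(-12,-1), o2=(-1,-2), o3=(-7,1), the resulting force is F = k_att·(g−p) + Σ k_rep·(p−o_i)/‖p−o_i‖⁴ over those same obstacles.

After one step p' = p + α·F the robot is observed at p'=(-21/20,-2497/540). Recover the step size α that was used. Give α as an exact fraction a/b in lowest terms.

F_att = 1/2·(g−p) = 1/2·(-1,9) = (-0.5000,4.5000)
o1: d²=137 > ρ²=24 → inactive
o2: d²=9 ≤ ρ²=24; F_rep = 20·(0,-3)/9² = (0.0000,-0.7407)
o3: d²=72 > ρ²=24 → inactive
F = F_att + ΣF_rep = (-0.5000,3.7593)
Δp = p'−p = (-0.0500,0.3759); α = Δx/Fx = (-1/20) / (-1/2) = 1/10
check: Δy/Fy = (203/540) / (203/54) = 1/10 ✓

α = 1/10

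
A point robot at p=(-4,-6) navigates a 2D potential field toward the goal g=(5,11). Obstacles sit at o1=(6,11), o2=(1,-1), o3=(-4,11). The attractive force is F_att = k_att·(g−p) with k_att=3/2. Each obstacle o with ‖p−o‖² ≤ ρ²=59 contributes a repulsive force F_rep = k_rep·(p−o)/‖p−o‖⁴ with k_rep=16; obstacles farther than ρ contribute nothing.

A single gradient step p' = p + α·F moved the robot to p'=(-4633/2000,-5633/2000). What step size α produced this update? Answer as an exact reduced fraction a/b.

F_att = 3/2·(g−p) = 3/2·(9,17) = (13.5000,25.5000)
o1: d²=389 > ρ²=59 → inactive
o2: d²=50 ≤ ρ²=59; F_rep = 16·(-5,-5)/50² = (-0.0320,-0.0320)
o3: d²=289 > ρ²=59 → inactive
F = F_att + ΣF_rep = (13.4680,25.4680)
Δp = p'−p = (1.6835,3.1835); α = Δx/Fx = (3367/2000) / (3367/250) = 1/8
check: Δy/Fy = (6367/2000) / (6367/250) = 1/8 ✓

α = 1/8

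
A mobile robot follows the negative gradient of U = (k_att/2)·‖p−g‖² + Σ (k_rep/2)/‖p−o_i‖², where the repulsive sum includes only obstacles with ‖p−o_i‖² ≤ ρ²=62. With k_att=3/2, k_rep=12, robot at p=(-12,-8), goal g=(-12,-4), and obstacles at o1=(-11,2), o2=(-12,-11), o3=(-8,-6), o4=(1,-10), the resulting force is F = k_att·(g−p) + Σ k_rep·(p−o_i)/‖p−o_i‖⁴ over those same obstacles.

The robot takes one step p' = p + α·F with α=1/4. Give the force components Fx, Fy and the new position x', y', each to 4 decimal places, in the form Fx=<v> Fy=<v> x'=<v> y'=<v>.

Fx=-0.1200 Fy=6.3844 x'=-12.0300 y'=-6.4039

F_att = 3/2·(g−p) = 3/2·(0,4) = (0.0000,6.0000)
o1: d²=101 > ρ²=62 → inactive
o2: d²=9 ≤ ρ²=62; F_rep = 12·(0,3)/9² = (0.0000,0.4444)
o3: d²=20 ≤ ρ²=62; F_rep = 12·(-4,-2)/20² = (-0.1200,-0.0600)
o4: d²=173 > ρ²=62 → inactive
F = F_att + ΣF_rep = (-0.1200,6.3844)
p' = p + 1/4·F = (-12.0300,-6.4039)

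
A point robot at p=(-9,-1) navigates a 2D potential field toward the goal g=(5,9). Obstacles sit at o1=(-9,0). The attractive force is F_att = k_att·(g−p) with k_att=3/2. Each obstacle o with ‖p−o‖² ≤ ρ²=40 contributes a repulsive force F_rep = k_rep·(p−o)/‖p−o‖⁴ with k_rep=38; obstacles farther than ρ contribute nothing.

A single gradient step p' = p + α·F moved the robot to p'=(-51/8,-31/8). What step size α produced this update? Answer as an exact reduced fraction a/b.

α = 1/8

F_att = 3/2·(g−p) = 3/2·(14,10) = (21.0000,15.0000)
o1: d²=1 ≤ ρ²=40; F_rep = 38·(0,-1)/1² = (0.0000,-38.0000)
F = F_att + ΣF_rep = (21.0000,-23.0000)
Δp = p'−p = (2.6250,-2.8750); α = Δx/Fx = (21/8) / (21) = 1/8
check: Δy/Fy = (-23/8) / (-23) = 1/8 ✓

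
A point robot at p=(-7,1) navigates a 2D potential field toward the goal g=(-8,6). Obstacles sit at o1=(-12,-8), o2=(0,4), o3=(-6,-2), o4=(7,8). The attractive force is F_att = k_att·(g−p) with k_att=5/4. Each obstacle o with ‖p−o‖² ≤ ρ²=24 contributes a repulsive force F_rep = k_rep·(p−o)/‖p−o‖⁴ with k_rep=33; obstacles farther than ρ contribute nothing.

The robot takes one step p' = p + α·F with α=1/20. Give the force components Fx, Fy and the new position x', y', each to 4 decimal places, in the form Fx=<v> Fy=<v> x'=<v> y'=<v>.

F_att = 5/4·(g−p) = 5/4·(-1,5) = (-1.2500,6.2500)
o1: d²=106 > ρ²=24 → inactive
o2: d²=58 > ρ²=24 → inactive
o3: d²=10 ≤ ρ²=24; F_rep = 33·(-1,3)/10² = (-0.3300,0.9900)
o4: d²=245 > ρ²=24 → inactive
F = F_att + ΣF_rep = (-1.5800,7.2400)
p' = p + 1/20·F = (-7.0790,1.3620)

Fx=-1.5800 Fy=7.2400 x'=-7.0790 y'=1.3620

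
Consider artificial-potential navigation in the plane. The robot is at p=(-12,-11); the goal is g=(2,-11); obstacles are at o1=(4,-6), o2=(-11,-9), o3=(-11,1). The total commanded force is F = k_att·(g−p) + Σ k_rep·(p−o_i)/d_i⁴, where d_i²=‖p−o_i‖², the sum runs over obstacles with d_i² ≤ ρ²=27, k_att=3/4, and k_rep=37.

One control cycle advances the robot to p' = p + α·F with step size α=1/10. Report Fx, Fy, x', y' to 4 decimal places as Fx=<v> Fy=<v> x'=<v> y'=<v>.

F_att = 3/4·(g−p) = 3/4·(14,0) = (10.5000,0.0000)
o1: d²=281 > ρ²=27 → inactive
o2: d²=5 ≤ ρ²=27; F_rep = 37·(-1,-2)/5² = (-1.4800,-2.9600)
o3: d²=145 > ρ²=27 → inactive
F = F_att + ΣF_rep = (9.0200,-2.9600)
p' = p + 1/10·F = (-11.0980,-11.2960)

Fx=9.0200 Fy=-2.9600 x'=-11.0980 y'=-11.2960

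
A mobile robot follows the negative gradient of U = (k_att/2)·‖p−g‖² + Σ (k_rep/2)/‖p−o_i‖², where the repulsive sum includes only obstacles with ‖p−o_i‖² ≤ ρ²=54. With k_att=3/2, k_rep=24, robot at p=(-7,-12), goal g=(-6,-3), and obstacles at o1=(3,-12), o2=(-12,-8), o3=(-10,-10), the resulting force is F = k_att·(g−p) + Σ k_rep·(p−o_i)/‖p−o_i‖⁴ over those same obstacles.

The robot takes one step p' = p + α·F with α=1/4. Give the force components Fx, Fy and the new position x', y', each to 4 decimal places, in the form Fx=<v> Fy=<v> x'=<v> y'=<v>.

F_att = 3/2·(g−p) = 3/2·(1,9) = (1.5000,13.5000)
o1: d²=100 > ρ²=54 → inactive
o2: d²=41 ≤ ρ²=54; F_rep = 24·(5,-4)/41² = (0.0714,-0.0571)
o3: d²=13 ≤ ρ²=54; F_rep = 24·(3,-2)/13² = (0.4260,-0.2840)
F = F_att + ΣF_rep = (1.9974,13.1589)
p' = p + 1/4·F = (-6.5006,-8.7103)

Fx=1.9974 Fy=13.1589 x'=-6.5006 y'=-8.7103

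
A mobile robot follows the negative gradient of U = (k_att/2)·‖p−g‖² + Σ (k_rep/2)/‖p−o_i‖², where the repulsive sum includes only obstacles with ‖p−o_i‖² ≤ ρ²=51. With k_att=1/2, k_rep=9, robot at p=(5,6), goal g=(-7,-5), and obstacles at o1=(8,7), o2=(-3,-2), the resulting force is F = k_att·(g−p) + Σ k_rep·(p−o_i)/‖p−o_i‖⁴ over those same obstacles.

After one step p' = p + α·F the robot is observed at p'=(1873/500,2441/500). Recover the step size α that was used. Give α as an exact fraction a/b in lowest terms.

α = 1/5

F_att = 1/2·(g−p) = 1/2·(-12,-11) = (-6.0000,-5.5000)
o1: d²=10 ≤ ρ²=51; F_rep = 9·(-3,-1)/10² = (-0.2700,-0.0900)
o2: d²=128 > ρ²=51 → inactive
F = F_att + ΣF_rep = (-6.2700,-5.5900)
Δp = p'−p = (-1.2540,-1.1180); α = Δx/Fx = (-627/500) / (-627/100) = 1/5
check: Δy/Fy = (-559/500) / (-559/100) = 1/5 ✓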